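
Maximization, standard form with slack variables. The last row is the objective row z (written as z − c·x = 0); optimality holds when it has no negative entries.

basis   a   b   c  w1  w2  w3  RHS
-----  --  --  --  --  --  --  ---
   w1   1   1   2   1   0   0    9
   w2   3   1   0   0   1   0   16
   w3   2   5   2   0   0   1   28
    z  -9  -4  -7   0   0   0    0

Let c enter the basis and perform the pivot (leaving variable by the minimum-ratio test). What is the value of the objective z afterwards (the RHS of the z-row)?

63/2

Ratio test on column c — row 1: 9/2 = 9/2; row 2: entry 0 ≤ 0; row 3: 28/2 = 14. Minimum is 9/2 at row 1 (w1 leaves); pivot element 2.
Pivot on row 1; the z-row RHS becomes 0 − (-7)·(9/2) = 63/2.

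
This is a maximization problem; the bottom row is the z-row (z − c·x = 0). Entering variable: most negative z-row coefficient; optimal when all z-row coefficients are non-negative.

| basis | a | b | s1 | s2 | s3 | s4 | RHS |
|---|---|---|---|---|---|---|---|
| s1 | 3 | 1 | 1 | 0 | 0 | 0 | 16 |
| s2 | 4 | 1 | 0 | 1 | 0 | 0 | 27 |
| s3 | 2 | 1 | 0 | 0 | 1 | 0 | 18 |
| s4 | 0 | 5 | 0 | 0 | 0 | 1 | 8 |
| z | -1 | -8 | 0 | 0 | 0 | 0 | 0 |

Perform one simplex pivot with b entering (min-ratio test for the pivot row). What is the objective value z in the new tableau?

64/5

Ratio test on column b — row 1: 16/1 = 16; row 2: 27/1 = 27; row 3: 18/1 = 18; row 4: 8/5 = 8/5. Minimum is 8/5 at row 4 (s4 leaves); pivot element 5.
Pivot on row 4; the z-row RHS becomes 0 − (-8)·(8/5) = 64/5.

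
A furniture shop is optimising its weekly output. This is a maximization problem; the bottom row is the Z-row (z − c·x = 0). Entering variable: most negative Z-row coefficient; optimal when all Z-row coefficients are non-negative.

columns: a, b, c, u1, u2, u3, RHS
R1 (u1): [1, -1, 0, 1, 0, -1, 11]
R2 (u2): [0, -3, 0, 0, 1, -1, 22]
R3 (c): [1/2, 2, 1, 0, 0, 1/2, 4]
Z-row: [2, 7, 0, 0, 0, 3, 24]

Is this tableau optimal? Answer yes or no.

Every Z-row coefficient is ≥ 0, so the tableau is optimal.

yes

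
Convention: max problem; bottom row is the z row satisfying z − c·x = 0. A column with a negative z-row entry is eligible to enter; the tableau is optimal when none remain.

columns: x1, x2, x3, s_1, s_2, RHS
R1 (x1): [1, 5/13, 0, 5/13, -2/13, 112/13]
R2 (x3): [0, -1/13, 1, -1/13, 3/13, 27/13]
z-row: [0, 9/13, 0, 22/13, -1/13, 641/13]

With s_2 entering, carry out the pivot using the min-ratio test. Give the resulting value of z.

50

Ratio test on column s_2 — row 1: entry -2/13 ≤ 0; row 2: (27/13)/(3/13) = 9. Minimum is 9 at row 2 (x3 leaves); pivot element 3/13.
Pivot on row 2; the z-row RHS becomes 641/13 − (-1/13)·9 = 50.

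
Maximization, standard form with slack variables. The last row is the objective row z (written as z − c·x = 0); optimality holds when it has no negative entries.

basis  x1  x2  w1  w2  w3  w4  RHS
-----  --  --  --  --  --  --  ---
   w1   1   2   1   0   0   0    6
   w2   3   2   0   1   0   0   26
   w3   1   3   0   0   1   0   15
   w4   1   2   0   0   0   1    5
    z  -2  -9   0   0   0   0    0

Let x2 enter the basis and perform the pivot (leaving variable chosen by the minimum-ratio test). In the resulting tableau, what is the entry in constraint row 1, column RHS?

Ratio test on column x2 — row 1: 6/2 = 3; row 2: 26/2 = 13; row 3: 15/3 = 5; row 4: 5/2 = 5/2. Minimum is 5/2 at row 4 (w4 leaves); pivot element 2.
Divide row 4 by 2; eliminate column x2 from the other rows.
Row 1 update in column RHS: 6 − 2·(5/2) = 1.

1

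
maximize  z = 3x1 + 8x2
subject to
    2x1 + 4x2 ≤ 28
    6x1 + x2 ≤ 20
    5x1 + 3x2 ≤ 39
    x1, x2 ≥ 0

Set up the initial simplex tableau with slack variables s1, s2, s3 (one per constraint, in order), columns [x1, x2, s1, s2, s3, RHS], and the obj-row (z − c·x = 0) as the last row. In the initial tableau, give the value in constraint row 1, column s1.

Slack s1 belongs to constraint 1; its column is the unit vector e_1, so the entry in row 1 is 1.

1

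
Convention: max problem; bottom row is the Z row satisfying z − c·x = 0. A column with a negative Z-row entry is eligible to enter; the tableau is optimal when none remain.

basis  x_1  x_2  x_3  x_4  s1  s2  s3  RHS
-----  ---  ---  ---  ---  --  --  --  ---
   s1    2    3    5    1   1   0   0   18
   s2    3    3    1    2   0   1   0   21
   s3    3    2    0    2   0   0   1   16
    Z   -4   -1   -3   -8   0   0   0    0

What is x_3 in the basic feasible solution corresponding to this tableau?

0

x_3 is not in the basis, so in the current basic feasible solution x_3 = 0.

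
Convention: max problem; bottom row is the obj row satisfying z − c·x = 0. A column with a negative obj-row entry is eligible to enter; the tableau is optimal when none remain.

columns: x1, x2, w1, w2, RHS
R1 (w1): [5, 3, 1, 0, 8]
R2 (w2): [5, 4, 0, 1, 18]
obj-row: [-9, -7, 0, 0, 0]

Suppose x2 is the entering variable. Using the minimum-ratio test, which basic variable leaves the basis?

w1

Column x2 entries and ratios — w1: 8/3 = 8/3; w2: 18/4 = 9/2.
Smallest ratio is 8/3 in the row of w1, so w1 leaves.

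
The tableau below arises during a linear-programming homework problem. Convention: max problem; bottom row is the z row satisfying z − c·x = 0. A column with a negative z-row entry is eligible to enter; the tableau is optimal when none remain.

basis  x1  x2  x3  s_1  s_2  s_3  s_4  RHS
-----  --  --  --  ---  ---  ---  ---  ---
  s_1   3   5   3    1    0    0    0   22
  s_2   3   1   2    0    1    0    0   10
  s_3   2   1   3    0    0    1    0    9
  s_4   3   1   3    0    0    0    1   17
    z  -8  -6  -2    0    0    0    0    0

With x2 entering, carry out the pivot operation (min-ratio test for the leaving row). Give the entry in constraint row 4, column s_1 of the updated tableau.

Ratio test on column x2 — row 1: 22/5 = 22/5; row 2: 10/1 = 10; row 3: 9/1 = 9; row 4: 17/1 = 17. Minimum is 22/5 at row 1 (s_1 leaves); pivot element 5.
Divide row 1 by 5; eliminate column x2 from the other rows.
Row 4 update in column s_1: 0 − 1·(1/5) = -1/5.

-1/5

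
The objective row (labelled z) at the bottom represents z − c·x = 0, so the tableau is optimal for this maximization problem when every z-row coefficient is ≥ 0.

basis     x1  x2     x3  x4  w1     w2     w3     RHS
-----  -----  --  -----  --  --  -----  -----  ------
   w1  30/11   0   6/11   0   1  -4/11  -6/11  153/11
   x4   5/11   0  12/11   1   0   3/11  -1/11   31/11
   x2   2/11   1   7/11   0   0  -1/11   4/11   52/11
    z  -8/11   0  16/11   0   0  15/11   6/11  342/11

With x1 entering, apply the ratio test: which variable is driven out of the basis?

Column x1 entries and ratios — w1: (153/11)/(30/11) = 51/10; x4: (31/11)/(5/11) = 31/5; x2: (52/11)/(2/11) = 26.
Smallest ratio is 51/10 in the row of w1, so w1 leaves.

w1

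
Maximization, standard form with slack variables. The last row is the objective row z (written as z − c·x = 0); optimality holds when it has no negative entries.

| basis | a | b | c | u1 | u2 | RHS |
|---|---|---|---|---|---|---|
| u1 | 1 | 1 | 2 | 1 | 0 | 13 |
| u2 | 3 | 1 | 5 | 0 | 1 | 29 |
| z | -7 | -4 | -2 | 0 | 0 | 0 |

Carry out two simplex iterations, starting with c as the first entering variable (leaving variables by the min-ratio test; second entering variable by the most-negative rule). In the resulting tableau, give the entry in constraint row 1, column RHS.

10/3

Ratio test on column c — row 1: 13/2 = 13/2; row 2: 29/5 = 29/5. Minimum is 29/5 at row 2 (u2 leaves); pivot element 5.
Divide row 2 by 5; eliminate column c from the other rows.
Second iteration: most negative z-row entry is -29/5 in column a, so a enters.
Ratio test on column a — row 1: entry -1/5 ≤ 0; row 2: (29/5)/(3/5) = 29/3. Minimum is 29/3 at row 2 (c leaves); pivot element 3/5.
Divide row 2 by 3/5; eliminate column a from the other rows.
After both pivots, the entry at constraint row 1, column RHS is 10/3.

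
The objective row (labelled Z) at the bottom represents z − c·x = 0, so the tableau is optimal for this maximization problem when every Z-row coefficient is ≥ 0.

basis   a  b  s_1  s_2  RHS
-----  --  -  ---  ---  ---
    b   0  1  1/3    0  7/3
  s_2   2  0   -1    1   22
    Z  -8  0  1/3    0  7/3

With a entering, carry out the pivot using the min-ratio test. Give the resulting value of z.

Ratio test on column a — row 1: entry 0 ≤ 0; row 2: 22/2 = 11. Minimum is 11 at row 2 (s_2 leaves); pivot element 2.
Pivot on row 2; the Z-row RHS becomes 7/3 − (-8)·11 = 271/3.

271/3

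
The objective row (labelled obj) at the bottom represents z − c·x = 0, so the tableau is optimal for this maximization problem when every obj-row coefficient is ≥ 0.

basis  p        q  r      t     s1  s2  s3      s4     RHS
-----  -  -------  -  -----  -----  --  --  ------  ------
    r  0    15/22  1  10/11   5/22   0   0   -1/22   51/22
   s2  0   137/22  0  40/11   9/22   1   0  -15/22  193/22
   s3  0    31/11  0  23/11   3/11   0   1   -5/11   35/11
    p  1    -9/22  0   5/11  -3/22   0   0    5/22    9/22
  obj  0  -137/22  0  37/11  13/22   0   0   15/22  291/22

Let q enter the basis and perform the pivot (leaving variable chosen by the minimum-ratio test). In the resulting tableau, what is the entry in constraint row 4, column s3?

Ratio test on column q — row 1: (51/22)/(15/22) = 17/5; row 2: (193/22)/(137/22) = 193/137; row 3: (35/11)/(31/11) = 35/31; row 4: entry -9/22 ≤ 0. Minimum is 35/31 at row 3 (s3 leaves); pivot element 31/11.
Divide row 3 by 31/11; eliminate column q from the other rows.
Row 4 update in column s3: 0 − (-9/22)·(11/31) = 9/62.

9/62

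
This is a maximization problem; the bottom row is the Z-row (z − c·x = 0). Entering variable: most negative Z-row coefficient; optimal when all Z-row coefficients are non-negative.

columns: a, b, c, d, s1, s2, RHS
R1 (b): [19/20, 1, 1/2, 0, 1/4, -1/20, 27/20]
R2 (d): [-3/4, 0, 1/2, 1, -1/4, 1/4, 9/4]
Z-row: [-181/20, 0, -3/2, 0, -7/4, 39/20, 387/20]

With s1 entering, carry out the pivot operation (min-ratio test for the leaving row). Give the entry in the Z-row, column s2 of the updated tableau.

Ratio test on column s1 — row 1: (27/20)/(1/4) = 27/5; row 2: entry -1/4 ≤ 0. Minimum is 27/5 at row 1 (b leaves); pivot element 1/4.
Divide row 1 by 1/4; eliminate column s1 from the other rows.
Z-row update in column s2: 39/20 − (-7/4)·(-1/5) = 8/5.

8/5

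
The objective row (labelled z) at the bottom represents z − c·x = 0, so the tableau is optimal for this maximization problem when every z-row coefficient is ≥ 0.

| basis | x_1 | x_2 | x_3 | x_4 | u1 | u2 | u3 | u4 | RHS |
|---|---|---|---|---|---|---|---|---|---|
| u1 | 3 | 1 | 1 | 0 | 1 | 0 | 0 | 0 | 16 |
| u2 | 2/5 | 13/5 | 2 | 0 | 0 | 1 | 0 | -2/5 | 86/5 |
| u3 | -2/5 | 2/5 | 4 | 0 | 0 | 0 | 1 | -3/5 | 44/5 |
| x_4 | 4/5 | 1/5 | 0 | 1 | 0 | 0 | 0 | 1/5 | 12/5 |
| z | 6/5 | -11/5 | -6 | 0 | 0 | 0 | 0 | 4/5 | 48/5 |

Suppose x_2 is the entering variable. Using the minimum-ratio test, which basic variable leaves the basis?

Column x_2 entries and ratios — u1: 16/1 = 16; u2: (86/5)/(13/5) = 86/13; u3: (44/5)/(2/5) = 22; x_4: (12/5)/(1/5) = 12.
Smallest ratio is 86/13 in the row of u2, so u2 leaves.

u2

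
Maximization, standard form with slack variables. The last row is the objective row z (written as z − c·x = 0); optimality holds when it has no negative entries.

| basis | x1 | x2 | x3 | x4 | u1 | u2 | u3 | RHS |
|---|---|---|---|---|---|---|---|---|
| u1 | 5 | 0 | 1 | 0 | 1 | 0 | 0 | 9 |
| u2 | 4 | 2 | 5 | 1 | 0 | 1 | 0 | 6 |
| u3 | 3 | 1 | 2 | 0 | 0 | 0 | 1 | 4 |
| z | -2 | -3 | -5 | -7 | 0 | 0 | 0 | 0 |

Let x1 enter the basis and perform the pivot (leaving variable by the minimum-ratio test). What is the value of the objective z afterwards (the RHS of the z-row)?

8/3

Ratio test on column x1 — row 1: 9/5 = 9/5; row 2: 6/4 = 3/2; row 3: 4/3 = 4/3. Minimum is 4/3 at row 3 (u3 leaves); pivot element 3.
Pivot on row 3; the z-row RHS becomes 0 − (-2)·(4/3) = 8/3.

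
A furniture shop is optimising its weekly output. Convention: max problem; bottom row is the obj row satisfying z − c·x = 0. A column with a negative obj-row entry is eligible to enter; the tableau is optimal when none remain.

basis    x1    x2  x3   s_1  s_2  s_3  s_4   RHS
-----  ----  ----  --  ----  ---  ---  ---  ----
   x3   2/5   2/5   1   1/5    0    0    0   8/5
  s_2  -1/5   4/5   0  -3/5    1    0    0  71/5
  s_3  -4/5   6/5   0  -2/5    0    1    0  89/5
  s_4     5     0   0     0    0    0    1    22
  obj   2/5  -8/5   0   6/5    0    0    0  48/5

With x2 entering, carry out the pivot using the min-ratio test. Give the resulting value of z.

16

Ratio test on column x2 — row 1: (8/5)/(2/5) = 4; row 2: (71/5)/(4/5) = 71/4; row 3: (89/5)/(6/5) = 89/6; row 4: entry 0 ≤ 0. Minimum is 4 at row 1 (x3 leaves); pivot element 2/5.
Pivot on row 1; the obj-row RHS becomes 48/5 − (-8/5)·4 = 16.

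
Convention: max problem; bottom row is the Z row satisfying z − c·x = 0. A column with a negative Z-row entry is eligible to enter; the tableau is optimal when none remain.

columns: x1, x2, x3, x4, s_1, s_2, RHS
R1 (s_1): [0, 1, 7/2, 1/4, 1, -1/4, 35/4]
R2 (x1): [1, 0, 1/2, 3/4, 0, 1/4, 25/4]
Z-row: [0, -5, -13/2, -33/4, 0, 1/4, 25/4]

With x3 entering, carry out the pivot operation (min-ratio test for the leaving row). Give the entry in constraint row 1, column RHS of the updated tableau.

Ratio test on column x3 — row 1: (35/4)/(7/2) = 5/2; row 2: (25/4)/(1/2) = 25/2. Minimum is 5/2 at row 1 (s_1 leaves); pivot element 7/2.
Divide row 1 by 7/2; eliminate column x3 from the other rows.
In the new row 1, the RHS entry is the old entry divided by the pivot: (35/4)/(7/2) = 5/2.

5/2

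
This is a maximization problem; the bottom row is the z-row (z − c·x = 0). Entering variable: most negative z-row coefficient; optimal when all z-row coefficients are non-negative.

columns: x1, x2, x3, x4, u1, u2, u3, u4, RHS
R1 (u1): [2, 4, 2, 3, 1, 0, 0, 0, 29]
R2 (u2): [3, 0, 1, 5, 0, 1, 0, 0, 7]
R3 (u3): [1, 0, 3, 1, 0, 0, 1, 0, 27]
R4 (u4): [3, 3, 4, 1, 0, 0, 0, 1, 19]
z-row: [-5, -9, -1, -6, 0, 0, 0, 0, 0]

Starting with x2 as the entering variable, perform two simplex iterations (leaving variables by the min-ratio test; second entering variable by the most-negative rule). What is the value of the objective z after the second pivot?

306/5

Ratio test on column x2 — row 1: 29/4 = 29/4; row 2: entry 0 ≤ 0; row 3: entry 0 ≤ 0; row 4: 19/3 = 19/3. Minimum is 19/3 at row 4 (u4 leaves); pivot element 3.
Pivot on row 4; the z-row RHS becomes 0 − (-9)·(19/3) = 57.
Next entering variable (most negative z-row entry -3): x4.
Ratio test on column x4 — row 1: (11/3)/(5/3) = 11/5; row 2: 7/5 = 7/5; row 3: 27/1 = 27; row 4: (19/3)/(1/3) = 19. Minimum is 7/5 at row 2 (u2 leaves); pivot element 5.
After the second pivot the z-row RHS is 57 − (-3)·(7/5) = 306/5.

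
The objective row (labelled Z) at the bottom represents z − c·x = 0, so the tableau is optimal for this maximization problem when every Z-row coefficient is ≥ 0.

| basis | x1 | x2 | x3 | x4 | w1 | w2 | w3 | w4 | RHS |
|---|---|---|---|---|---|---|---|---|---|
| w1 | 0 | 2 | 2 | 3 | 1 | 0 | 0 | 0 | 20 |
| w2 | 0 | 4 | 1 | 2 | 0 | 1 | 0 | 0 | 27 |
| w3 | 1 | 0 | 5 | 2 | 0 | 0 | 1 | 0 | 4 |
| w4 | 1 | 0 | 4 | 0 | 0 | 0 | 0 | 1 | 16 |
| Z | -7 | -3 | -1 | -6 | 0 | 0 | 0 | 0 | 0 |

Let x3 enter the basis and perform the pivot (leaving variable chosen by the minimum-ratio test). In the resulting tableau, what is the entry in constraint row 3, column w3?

Ratio test on column x3 — row 1: 20/2 = 10; row 2: 27/1 = 27; row 3: 4/5 = 4/5; row 4: 16/4 = 4. Minimum is 4/5 at row 3 (w3 leaves); pivot element 5.
Divide row 3 by 5; eliminate column x3 from the other rows.
In the new row 3, the w3 entry is the old entry divided by the pivot: 1/5 = 1/5.

1/5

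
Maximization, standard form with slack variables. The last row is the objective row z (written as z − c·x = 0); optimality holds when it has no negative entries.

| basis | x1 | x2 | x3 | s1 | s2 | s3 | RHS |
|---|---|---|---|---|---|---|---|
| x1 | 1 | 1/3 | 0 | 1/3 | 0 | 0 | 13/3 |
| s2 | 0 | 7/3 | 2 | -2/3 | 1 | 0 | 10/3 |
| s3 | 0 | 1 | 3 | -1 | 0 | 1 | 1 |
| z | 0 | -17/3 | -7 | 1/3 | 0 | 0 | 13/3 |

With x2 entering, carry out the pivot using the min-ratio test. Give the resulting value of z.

Ratio test on column x2 — row 1: (13/3)/(1/3) = 13; row 2: (10/3)/(7/3) = 10/7; row 3: 1/1 = 1. Minimum is 1 at row 3 (s3 leaves); pivot element 1.
Pivot on row 3; the z-row RHS becomes 13/3 − (-17/3)·1 = 10.

10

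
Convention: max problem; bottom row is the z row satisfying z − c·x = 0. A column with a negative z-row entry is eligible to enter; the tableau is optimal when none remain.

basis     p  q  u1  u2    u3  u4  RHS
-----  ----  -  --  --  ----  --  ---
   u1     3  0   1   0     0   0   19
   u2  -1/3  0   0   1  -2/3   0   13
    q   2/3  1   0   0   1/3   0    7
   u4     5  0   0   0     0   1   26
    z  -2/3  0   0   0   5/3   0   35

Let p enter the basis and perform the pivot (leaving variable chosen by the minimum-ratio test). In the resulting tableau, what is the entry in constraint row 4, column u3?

Ratio test on column p — row 1: 19/3 = 19/3; row 2: entry -1/3 ≤ 0; row 3: 7/(2/3) = 21/2; row 4: 26/5 = 26/5. Minimum is 26/5 at row 4 (u4 leaves); pivot element 5.
Divide row 4 by 5; eliminate column p from the other rows.
In the new row 4, the u3 entry is the old entry divided by the pivot: 0/5 = 0.

0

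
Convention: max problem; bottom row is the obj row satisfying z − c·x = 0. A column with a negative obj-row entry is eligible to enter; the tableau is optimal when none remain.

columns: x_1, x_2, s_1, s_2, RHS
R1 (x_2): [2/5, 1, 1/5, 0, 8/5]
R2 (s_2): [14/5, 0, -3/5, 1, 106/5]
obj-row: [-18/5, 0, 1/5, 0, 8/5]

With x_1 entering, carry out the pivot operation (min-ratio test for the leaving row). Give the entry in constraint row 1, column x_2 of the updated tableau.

5/2

Ratio test on column x_1 — row 1: (8/5)/(2/5) = 4; row 2: (106/5)/(14/5) = 53/7. Minimum is 4 at row 1 (x_2 leaves); pivot element 2/5.
Divide row 1 by 2/5; eliminate column x_1 from the other rows.
In the new row 1, the x_2 entry is the old entry divided by the pivot: 1/(2/5) = 5/2.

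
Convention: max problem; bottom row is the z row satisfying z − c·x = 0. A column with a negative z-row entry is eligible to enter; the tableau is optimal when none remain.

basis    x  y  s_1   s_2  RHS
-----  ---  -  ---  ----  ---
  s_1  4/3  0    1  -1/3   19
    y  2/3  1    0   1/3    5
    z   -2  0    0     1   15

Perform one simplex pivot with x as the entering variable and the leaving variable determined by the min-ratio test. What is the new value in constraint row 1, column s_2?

-1

Ratio test on column x — row 1: 19/(4/3) = 57/4; row 2: 5/(2/3) = 15/2. Minimum is 15/2 at row 2 (y leaves); pivot element 2/3.
Divide row 2 by 2/3; eliminate column x from the other rows.
Row 1 update in column s_2: -1/3 − (4/3)·(1/2) = -1.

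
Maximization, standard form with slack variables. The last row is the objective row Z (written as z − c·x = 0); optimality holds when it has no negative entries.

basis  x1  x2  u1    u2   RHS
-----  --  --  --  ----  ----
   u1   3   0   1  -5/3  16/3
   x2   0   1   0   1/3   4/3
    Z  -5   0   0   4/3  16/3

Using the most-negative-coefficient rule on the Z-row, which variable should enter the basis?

Negative Z-row entries: x1: -5.
The most negative is -5 in column x1, so x1 enters.

x1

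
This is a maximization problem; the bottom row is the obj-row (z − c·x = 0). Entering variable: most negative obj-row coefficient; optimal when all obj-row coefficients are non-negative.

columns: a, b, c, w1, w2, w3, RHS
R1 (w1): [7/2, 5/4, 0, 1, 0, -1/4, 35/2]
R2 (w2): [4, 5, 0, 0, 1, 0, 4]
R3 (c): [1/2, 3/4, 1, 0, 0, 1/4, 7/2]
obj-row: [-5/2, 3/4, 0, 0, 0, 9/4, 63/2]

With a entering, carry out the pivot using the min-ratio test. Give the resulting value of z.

Ratio test on column a — row 1: (35/2)/(7/2) = 5; row 2: 4/4 = 1; row 3: (7/2)/(1/2) = 7. Minimum is 1 at row 2 (w2 leaves); pivot element 4.
Pivot on row 2; the obj-row RHS becomes 63/2 − (-5/2)·1 = 34.

34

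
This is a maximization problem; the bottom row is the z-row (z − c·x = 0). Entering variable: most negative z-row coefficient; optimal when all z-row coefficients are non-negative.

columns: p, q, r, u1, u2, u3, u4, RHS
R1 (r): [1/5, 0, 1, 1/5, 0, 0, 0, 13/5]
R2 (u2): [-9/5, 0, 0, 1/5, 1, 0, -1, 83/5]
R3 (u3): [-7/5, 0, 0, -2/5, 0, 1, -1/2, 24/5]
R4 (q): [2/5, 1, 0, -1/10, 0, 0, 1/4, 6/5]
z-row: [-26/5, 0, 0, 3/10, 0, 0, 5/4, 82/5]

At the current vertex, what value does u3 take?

u3 is basic (row 3); its value is the RHS of that row, 24/5.

24/5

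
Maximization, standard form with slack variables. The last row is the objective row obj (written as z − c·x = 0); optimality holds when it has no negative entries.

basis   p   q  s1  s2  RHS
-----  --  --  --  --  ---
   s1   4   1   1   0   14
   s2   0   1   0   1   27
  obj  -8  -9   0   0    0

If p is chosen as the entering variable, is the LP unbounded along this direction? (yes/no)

no

Column p has positive entries in row(s) 1, so the ratio test bounds it — not unbounded.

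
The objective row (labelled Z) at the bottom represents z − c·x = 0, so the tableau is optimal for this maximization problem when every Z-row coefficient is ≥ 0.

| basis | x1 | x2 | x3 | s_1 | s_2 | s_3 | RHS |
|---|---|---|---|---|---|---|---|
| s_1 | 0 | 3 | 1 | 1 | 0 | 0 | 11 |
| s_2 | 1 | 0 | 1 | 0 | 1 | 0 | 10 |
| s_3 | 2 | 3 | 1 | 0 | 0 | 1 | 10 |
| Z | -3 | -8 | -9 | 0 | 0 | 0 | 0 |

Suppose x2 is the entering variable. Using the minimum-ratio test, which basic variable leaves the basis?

s_3

Column x2 entries and ratios — s_1: 11/3 = 11/3; s_2: 0 ≤ 0, skip; s_3: 10/3 = 10/3.
Smallest ratio is 10/3 in the row of s_3, so s_3 leaves.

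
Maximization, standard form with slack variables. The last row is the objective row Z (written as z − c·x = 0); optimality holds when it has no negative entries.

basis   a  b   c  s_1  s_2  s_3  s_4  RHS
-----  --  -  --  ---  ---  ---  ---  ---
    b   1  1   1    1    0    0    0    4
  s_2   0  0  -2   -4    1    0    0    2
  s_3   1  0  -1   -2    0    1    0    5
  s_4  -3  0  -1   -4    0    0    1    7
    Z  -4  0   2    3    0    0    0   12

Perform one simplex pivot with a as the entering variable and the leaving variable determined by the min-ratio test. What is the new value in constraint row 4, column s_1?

-1

Ratio test on column a — row 1: 4/1 = 4; row 2: entry 0 ≤ 0; row 3: 5/1 = 5; row 4: entry -3 ≤ 0. Minimum is 4 at row 1 (b leaves); pivot element 1.
Divide row 1 by 1; eliminate column a from the other rows.
Row 4 update in column s_1: -4 − (-3)·1 = -1.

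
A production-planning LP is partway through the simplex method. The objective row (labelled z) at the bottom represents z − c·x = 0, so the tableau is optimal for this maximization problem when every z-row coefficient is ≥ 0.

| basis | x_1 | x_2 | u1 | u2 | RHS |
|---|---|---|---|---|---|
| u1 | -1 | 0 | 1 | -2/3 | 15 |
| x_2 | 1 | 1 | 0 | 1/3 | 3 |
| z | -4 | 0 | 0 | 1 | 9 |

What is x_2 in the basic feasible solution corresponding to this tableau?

x_2 is basic (row 2); its value is the RHS of that row, 3.

3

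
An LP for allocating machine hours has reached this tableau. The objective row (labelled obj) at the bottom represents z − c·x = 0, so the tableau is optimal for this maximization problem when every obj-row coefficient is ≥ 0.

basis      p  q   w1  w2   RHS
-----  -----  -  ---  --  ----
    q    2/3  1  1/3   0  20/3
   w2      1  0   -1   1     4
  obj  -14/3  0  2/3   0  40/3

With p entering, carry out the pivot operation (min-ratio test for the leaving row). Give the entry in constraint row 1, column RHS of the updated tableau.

Ratio test on column p — row 1: (20/3)/(2/3) = 10; row 2: 4/1 = 4. Minimum is 4 at row 2 (w2 leaves); pivot element 1.
Divide row 2 by 1; eliminate column p from the other rows.
Row 1 update in column RHS: 20/3 − (2/3)·4 = 4.

4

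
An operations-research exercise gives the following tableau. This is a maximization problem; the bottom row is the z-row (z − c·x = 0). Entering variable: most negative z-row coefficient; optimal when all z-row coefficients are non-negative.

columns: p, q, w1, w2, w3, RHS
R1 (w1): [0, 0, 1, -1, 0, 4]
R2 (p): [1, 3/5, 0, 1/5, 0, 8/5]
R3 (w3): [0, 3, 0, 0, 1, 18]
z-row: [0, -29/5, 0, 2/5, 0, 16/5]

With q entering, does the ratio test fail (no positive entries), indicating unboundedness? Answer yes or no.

Column q has positive entries in row(s) 2, 3, so the ratio test bounds it — not unbounded.

no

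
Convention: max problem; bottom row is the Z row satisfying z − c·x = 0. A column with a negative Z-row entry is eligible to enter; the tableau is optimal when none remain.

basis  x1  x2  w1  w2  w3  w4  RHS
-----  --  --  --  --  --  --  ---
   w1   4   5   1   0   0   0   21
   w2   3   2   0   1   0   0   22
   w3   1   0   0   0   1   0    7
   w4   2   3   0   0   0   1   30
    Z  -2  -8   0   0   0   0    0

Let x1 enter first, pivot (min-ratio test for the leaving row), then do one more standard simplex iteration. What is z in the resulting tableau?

Ratio test on column x1 — row 1: 21/4 = 21/4; row 2: 22/3 = 22/3; row 3: 7/1 = 7; row 4: 30/2 = 15. Minimum is 21/4 at row 1 (w1 leaves); pivot element 4.
Pivot on row 1; the Z-row RHS becomes 0 − (-2)·(21/4) = 21/2.
Next entering variable (most negative Z-row entry -11/2): x2.
Ratio test on column x2 — row 1: (21/4)/(5/4) = 21/5; row 2: entry -7/4 ≤ 0; row 3: entry -5/4 ≤ 0; row 4: (39/2)/(1/2) = 39. Minimum is 21/5 at row 1 (x1 leaves); pivot element 5/4.
After the second pivot the Z-row RHS is 21/2 − (-11/2)·(21/5) = 168/5.

168/5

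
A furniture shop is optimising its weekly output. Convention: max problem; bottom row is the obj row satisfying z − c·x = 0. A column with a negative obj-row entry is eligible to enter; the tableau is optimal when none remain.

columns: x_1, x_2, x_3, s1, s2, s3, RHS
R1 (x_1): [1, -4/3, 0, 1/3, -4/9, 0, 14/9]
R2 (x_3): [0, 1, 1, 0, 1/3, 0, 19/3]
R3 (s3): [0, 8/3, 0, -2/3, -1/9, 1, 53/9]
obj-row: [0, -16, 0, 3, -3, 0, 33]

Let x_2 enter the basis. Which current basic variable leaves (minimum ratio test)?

s3

Column x_2 entries and ratios — x_1: -4/3 ≤ 0, skip; x_3: (19/3)/1 = 19/3; s3: (53/9)/(8/3) = 53/24.
Smallest ratio is 53/24 in the row of s3, so s3 leaves.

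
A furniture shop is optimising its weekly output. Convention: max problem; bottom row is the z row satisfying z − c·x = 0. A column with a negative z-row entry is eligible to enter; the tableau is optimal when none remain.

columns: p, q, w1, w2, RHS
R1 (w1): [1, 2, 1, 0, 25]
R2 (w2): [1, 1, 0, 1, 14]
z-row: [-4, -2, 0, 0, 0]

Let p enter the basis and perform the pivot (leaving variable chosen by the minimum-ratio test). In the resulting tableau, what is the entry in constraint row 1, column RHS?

Ratio test on column p — row 1: 25/1 = 25; row 2: 14/1 = 14. Minimum is 14 at row 2 (w2 leaves); pivot element 1.
Divide row 2 by 1; eliminate column p from the other rows.
Row 1 update in column RHS: 25 − 1·14 = 11.

11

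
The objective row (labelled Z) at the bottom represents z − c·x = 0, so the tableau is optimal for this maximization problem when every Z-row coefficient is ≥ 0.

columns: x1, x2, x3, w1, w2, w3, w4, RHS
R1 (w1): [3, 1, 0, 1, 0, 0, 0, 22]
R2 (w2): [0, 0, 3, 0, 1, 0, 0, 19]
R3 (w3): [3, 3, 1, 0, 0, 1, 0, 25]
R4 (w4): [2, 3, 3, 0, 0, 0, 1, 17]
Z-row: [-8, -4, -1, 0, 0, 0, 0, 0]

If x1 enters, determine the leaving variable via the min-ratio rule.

w1

Column x1 entries and ratios — w1: 22/3 = 22/3; w2: 0 ≤ 0, skip; w3: 25/3 = 25/3; w4: 17/2 = 17/2.
Smallest ratio is 22/3 in the row of w1, so w1 leaves.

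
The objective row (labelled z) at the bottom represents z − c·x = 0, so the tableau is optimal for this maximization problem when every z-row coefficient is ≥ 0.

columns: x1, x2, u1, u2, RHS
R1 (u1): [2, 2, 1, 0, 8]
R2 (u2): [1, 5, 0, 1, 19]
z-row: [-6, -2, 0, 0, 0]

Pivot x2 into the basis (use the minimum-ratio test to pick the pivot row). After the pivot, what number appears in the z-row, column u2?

2/5

Ratio test on column x2 — row 1: 8/2 = 4; row 2: 19/5 = 19/5. Minimum is 19/5 at row 2 (u2 leaves); pivot element 5.
Divide row 2 by 5; eliminate column x2 from the other rows.
z-row update in column u2: 0 − (-2)·(1/5) = 2/5.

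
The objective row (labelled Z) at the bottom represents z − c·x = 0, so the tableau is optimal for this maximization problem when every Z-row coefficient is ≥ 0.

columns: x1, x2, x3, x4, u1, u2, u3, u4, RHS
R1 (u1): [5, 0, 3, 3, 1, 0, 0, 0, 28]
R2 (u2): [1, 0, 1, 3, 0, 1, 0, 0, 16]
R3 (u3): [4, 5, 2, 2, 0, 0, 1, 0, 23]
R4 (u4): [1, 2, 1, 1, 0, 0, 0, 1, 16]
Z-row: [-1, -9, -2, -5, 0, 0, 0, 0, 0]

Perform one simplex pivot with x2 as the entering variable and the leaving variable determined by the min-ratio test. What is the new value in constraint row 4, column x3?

1/5

Ratio test on column x2 — row 1: entry 0 ≤ 0; row 2: entry 0 ≤ 0; row 3: 23/5 = 23/5; row 4: 16/2 = 8. Minimum is 23/5 at row 3 (u3 leaves); pivot element 5.
Divide row 3 by 5; eliminate column x2 from the other rows.
Row 4 update in column x3: 1 − 2·(2/5) = 1/5.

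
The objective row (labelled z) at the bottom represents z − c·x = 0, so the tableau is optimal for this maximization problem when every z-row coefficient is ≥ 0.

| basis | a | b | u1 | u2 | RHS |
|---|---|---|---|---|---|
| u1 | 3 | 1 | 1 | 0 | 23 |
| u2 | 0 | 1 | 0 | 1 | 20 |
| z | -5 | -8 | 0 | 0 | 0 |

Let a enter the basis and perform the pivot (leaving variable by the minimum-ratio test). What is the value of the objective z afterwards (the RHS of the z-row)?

115/3

Ratio test on column a — row 1: 23/3 = 23/3; row 2: entry 0 ≤ 0. Minimum is 23/3 at row 1 (u1 leaves); pivot element 3.
Pivot on row 1; the z-row RHS becomes 0 − (-5)·(23/3) = 115/3.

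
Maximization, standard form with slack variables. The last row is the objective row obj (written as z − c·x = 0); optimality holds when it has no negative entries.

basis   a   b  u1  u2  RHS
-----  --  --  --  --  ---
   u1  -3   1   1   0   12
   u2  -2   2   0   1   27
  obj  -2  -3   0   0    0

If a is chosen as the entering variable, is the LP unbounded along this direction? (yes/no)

Every constraint-row entry in column a is ≤ 0, so increasing a is unbounded.

yes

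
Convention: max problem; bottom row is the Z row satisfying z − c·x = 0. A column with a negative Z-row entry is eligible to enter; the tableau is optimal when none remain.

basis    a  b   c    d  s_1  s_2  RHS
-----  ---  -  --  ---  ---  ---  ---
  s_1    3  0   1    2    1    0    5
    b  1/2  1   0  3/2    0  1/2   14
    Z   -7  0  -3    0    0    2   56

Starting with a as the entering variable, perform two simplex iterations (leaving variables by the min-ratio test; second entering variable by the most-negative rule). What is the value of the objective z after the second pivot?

Ratio test on column a — row 1: 5/3 = 5/3; row 2: 14/(1/2) = 28. Minimum is 5/3 at row 1 (s_1 leaves); pivot element 3.
Pivot on row 1; the Z-row RHS becomes 56 − (-7)·(5/3) = 203/3.
Next entering variable (most negative Z-row entry -2/3): c.
Ratio test on column c — row 1: (5/3)/(1/3) = 5; row 2: entry -1/6 ≤ 0. Minimum is 5 at row 1 (a leaves); pivot element 1/3.
After the second pivot the Z-row RHS is 203/3 − (-2/3)·5 = 71.

71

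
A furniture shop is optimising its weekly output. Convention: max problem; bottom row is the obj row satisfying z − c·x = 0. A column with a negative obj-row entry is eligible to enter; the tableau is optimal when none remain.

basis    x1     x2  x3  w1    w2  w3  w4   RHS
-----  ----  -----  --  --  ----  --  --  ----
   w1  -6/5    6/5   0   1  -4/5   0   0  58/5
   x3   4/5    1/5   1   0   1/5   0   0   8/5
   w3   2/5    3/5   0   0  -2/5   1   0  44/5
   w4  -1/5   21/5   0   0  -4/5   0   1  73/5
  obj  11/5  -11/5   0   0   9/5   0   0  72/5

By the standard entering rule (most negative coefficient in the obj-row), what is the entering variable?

x2

Negative obj-row entries: x2: -11/5.
The most negative is -11/5 in column x2, so x2 enters.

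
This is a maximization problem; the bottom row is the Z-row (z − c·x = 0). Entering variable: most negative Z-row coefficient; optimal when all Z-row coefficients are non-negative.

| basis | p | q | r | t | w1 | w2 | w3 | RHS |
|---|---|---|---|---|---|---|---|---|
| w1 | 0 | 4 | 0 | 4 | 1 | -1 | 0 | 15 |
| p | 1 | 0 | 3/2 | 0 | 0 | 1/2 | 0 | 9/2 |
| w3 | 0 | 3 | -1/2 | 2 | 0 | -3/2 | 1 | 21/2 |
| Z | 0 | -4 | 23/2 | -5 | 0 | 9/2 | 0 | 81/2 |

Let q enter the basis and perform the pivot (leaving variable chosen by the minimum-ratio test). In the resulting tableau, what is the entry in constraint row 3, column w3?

Ratio test on column q — row 1: 15/4 = 15/4; row 2: entry 0 ≤ 0; row 3: (21/2)/3 = 7/2. Minimum is 7/2 at row 3 (w3 leaves); pivot element 3.
Divide row 3 by 3; eliminate column q from the other rows.
In the new row 3, the w3 entry is the old entry divided by the pivot: 1/3 = 1/3.

1/3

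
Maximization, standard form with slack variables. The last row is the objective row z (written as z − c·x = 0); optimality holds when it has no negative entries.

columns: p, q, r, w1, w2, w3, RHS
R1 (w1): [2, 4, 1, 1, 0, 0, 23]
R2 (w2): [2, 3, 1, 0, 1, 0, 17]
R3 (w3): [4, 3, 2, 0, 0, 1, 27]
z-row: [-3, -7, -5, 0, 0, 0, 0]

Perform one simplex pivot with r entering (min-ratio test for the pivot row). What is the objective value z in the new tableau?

Ratio test on column r — row 1: 23/1 = 23; row 2: 17/1 = 17; row 3: 27/2 = 27/2. Minimum is 27/2 at row 3 (w3 leaves); pivot element 2.
Pivot on row 3; the z-row RHS becomes 0 − (-5)·(27/2) = 135/2.

135/2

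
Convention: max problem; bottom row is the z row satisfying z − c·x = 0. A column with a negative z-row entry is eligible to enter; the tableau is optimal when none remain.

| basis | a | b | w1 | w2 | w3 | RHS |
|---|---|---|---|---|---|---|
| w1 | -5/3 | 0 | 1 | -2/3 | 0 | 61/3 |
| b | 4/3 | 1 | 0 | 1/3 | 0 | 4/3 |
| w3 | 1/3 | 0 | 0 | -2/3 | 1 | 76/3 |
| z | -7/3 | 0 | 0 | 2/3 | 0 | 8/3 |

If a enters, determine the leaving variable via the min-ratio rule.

b

Column a entries and ratios — w1: -5/3 ≤ 0, skip; b: (4/3)/(4/3) = 1; w3: (76/3)/(1/3) = 76.
Smallest ratio is 1 in the row of b, so b leaves.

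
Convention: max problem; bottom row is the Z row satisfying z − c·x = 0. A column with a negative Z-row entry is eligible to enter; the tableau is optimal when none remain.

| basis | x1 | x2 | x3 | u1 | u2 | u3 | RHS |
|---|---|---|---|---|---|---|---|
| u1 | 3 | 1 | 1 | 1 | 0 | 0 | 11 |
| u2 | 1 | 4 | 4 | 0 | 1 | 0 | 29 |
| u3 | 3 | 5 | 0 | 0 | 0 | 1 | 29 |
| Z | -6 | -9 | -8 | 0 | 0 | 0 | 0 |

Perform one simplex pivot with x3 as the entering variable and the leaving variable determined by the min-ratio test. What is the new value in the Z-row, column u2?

2

Ratio test on column x3 — row 1: 11/1 = 11; row 2: 29/4 = 29/4; row 3: entry 0 ≤ 0. Minimum is 29/4 at row 2 (u2 leaves); pivot element 4.
Divide row 2 by 4; eliminate column x3 from the other rows.
Z-row update in column u2: 0 − (-8)·(1/4) = 2.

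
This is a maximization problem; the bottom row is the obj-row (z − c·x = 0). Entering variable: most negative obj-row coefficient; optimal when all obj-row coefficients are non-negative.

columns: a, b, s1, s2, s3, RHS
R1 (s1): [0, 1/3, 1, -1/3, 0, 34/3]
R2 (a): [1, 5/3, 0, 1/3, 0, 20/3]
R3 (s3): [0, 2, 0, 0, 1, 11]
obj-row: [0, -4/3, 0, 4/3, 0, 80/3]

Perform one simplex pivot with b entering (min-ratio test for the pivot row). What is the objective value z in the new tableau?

32

Ratio test on column b — row 1: (34/3)/(1/3) = 34; row 2: (20/3)/(5/3) = 4; row 3: 11/2 = 11/2. Minimum is 4 at row 2 (a leaves); pivot element 5/3.
Pivot on row 2; the obj-row RHS becomes 80/3 − (-4/3)·4 = 32.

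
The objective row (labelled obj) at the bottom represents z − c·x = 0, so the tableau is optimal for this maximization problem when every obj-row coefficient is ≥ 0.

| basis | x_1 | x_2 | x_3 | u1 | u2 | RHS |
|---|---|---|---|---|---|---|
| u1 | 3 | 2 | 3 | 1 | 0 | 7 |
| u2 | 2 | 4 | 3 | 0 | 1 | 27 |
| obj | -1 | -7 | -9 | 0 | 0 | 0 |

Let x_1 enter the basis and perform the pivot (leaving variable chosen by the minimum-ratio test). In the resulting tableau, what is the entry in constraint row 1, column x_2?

2/3

Ratio test on column x_1 — row 1: 7/3 = 7/3; row 2: 27/2 = 27/2. Minimum is 7/3 at row 1 (u1 leaves); pivot element 3.
Divide row 1 by 3; eliminate column x_1 from the other rows.
In the new row 1, the x_2 entry is the old entry divided by the pivot: 2/3 = 2/3.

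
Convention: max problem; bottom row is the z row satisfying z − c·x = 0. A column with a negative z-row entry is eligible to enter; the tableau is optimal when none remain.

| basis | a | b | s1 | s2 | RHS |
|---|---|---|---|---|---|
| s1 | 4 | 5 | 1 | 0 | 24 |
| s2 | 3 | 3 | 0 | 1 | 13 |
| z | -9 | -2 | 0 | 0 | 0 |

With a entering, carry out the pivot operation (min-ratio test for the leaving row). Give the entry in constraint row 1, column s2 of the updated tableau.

-4/3

Ratio test on column a — row 1: 24/4 = 6; row 2: 13/3 = 13/3. Minimum is 13/3 at row 2 (s2 leaves); pivot element 3.
Divide row 2 by 3; eliminate column a from the other rows.
Row 1 update in column s2: 0 − 4·(1/3) = -4/3.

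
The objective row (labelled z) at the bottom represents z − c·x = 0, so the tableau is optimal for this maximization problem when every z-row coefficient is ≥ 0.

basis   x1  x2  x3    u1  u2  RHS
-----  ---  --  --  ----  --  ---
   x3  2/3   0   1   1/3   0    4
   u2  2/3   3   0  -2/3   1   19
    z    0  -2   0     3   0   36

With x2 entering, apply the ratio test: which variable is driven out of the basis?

u2

Column x2 entries and ratios — x3: 0 ≤ 0, skip; u2: 19/3 = 19/3.
Smallest ratio is 19/3 in the row of u2, so u2 leaves.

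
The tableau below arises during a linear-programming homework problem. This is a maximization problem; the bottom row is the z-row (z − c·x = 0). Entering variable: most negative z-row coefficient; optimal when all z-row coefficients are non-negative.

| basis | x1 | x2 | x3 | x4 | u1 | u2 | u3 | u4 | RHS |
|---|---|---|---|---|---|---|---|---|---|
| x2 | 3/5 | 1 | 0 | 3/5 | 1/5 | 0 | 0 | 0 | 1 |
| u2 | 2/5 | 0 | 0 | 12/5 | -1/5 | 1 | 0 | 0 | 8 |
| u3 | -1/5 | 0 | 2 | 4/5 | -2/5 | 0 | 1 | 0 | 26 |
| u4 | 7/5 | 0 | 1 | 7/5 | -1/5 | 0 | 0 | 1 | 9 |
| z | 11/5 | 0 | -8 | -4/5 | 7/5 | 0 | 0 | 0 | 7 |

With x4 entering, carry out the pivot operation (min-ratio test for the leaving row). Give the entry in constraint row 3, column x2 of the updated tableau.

Ratio test on column x4 — row 1: 1/(3/5) = 5/3; row 2: 8/(12/5) = 10/3; row 3: 26/(4/5) = 65/2; row 4: 9/(7/5) = 45/7. Minimum is 5/3 at row 1 (x2 leaves); pivot element 3/5.
Divide row 1 by 3/5; eliminate column x4 from the other rows.
Row 3 update in column x2: 0 − (4/5)·(5/3) = -4/3.

-4/3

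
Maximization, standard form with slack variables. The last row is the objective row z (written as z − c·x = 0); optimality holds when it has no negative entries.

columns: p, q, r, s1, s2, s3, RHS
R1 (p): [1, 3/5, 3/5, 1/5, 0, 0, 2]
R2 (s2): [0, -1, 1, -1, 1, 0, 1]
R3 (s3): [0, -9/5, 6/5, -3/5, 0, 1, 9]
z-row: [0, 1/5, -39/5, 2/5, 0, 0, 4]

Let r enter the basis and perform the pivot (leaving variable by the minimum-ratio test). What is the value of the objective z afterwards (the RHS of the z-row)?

59/5

Ratio test on column r — row 1: 2/(3/5) = 10/3; row 2: 1/1 = 1; row 3: 9/(6/5) = 15/2. Minimum is 1 at row 2 (s2 leaves); pivot element 1.
Pivot on row 2; the z-row RHS becomes 4 − (-39/5)·1 = 59/5.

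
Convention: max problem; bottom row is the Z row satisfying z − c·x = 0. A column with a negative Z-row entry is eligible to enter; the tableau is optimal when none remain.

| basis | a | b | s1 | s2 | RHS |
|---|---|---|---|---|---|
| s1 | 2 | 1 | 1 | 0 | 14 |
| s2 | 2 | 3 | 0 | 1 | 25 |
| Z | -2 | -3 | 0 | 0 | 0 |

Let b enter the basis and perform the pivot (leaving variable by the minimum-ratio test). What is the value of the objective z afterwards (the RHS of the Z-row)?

25

Ratio test on column b — row 1: 14/1 = 14; row 2: 25/3 = 25/3. Minimum is 25/3 at row 2 (s2 leaves); pivot element 3.
Pivot on row 2; the Z-row RHS becomes 0 − (-3)·(25/3) = 25.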